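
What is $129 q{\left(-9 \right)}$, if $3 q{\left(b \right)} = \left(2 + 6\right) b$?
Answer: $-3096$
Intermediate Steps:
$q{\left(b \right)} = \frac{8 b}{3}$ ($q{\left(b \right)} = \frac{\left(2 + 6\right) b}{3} = \frac{8 b}{3}$)
$129 q{\left(-9 \right)} = 129 \cdot \frac{8}{3} \left(-9\right) = 129 \left(-24\right) = -3096$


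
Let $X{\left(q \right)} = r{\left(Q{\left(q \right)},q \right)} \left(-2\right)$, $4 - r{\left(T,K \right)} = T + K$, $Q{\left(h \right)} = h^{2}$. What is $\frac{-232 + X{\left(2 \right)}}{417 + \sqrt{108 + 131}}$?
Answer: $- \frac{47538}{86825} + \frac{114 \sqrt{239}}{86825} \approx -0.52722$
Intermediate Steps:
$r{\left(T,K \right)} = 4 - K - T$ ($r{\left(T,K \right)} = 4 - \left(T + K\right) = 4 - \left(K + T\right) = 4 - K - T$)
$X{\left(q \right)} = -8 + 2 q + 2 q^{2}$ ($X{\left(q \right)} = \left(4 - q - q^{2}\right) \left(-2\right) = -8 + 2 q + 2 q^{2}$)
$\frac{-232 + X{\left(2 \right)}}{417 + \sqrt{108 + 131}} = \frac{-232 + \left(-8 + 2 \cdot 2 + 2 \cdot 2^{2}\right)}{417 + \sqrt{108 + 131}} = \frac{-232 + \left(-8 + 4 + 2 \cdot 4\right)}{417 + \sqrt{239}} = \frac{-232 + \left(-8 + 4 + 8\right)}{417 + \sqrt{239}} = \frac{-232 + 4}{417 + \sqrt{239}} = - \frac{228}{417 + \sqrt{239}}$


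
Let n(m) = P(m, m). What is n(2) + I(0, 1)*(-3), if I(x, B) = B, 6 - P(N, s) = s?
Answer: 1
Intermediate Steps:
P(N, s) = 6 - s
n(m) = 6 - m
n(2) + I(0, 1)*(-3) = (6 - 1*2) + 1*(-3) = (6 - 2) - 3 = 4 - 3 = 1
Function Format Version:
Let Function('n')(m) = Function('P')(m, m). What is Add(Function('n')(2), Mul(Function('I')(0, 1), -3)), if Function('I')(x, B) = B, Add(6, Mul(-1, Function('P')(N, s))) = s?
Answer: 1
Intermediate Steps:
Function('P')(N, s) = Add(6, Mul(-1, s))
Function('n')(m) = Add(6, Mul(-1, m))
Add(Function('n')(2), Mul(Function('I')(0, 1), -3)) = Add(Add(6, Mul(-1, 2)), Mul(1, -3)) = Add(Add(6, -2), -3) = Add(4, -3) = 1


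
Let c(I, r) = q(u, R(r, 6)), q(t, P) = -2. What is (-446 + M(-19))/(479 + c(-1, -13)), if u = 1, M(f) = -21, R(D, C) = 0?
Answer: -467/477 ≈ -0.97904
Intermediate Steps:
c(I, r) = -2
(-446 + M(-19))/(479 + c(-1, -13)) = (-446 - 21)/(479 - 2) = -467/477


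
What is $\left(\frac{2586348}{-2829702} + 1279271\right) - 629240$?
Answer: $\frac{306565239069}{471617} \approx 6.5003 \cdot 10^{5}$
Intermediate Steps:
$\left(\frac{2586348}{-2829702} + 1279271\right) - 629240 = \left(2586348 \left(- \frac{1}{2829702}\right) + 1279271\right) - 629240 = \left(- \frac{431058}{471617} + 1279271\right) - 629240 = \frac{603325520149}{471617} - 629240 = \frac{306565239069}{471617}$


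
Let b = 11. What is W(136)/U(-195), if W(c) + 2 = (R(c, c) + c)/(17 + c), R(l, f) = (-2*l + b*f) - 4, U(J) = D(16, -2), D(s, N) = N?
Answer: -175/51 ≈ -3.4314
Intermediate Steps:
U(J) = -2
R(l, f) = -4 - 2*l + 11*f (R(l, f) = (-2*l + 11*f) - 4 = -4 - 2*l + 11*f)
W(c) = -2 + (-4 + 10*c)/(17 + c) (W(c) = -2 + ((-4 - 2*c + 11*c) + c)/(17 + c) = -2 + ((-4 + 9*c) + c)/(17 + c) = -2 + (-4 + 10*c)/(17 + c))
W(136)/U(-195) = (2*(-19 + 4*136)/(17 + 136))/(-2) = (2*(-19 + 544)/153)*(-1/2) = (2*(1/153)*525)*(-1/2) = (350/51)*(-1/2) = -175/51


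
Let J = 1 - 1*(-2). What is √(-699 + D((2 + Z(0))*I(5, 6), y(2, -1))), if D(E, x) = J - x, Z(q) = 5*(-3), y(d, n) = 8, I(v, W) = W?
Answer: 8*I*√11 ≈ 26.533*I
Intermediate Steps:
Z(q) = -15
J = 3 (J = 1 + 2 = 3)
D(E, x) = 3 - x
√(-699 + D((2 + Z(0))*I(5, 6), y(2, -1))) = √(-699 + (3 - 1*8)) = √(-699 + (3 - 8)) = √(-699 - 5) = √(-704) = 8*I*√11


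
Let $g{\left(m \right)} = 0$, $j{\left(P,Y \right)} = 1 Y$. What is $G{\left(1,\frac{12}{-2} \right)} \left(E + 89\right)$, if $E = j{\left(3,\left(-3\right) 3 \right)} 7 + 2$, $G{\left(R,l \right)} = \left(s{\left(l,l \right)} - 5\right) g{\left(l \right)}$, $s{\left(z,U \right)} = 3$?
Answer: $0$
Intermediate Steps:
$j{\left(P,Y \right)} = Y$
$G{\left(R,l \right)} = 0$ ($G{\left(R,l \right)} = \left(3 - 5\right) 0 = \left(-2\right) 0 = 0$)
$E = -61$ ($E = \left(-3\right) 3 \cdot 7 + 2 = \left(-9\right) 7 + 2 = -63 + 2 = -61$)
$G{\left(1,\frac{12}{-2} \right)} \left(E + 89\right) = 0 \left(-61 + 89\right) = 0 \cdot 28 = 0$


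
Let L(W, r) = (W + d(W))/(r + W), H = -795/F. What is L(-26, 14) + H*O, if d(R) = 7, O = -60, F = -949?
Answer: -554369/11388 ≈ -48.680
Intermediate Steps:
H = 795/949 (H = -795/(-949) = -795*(-1/949) = 795/949 ≈ 0.83772)
L(W, r) = (7 + W)/(W + r) (L(W, r) = (W + 7)/(r + W) = (7 + W)/(W + r))
L(-26, 14) + H*O = (7 - 26)/(-26 + 14) + (795/949)*(-60) = -19/(-12) - 47700/949 = -1/12*(-19) - 47700/949 = 19/12 - 47700/949 = -554369/11388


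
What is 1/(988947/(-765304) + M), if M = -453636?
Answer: -765304/347170434291 ≈ -2.2044e-6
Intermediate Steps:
1/(988947/(-765304) + M) = 1/(988947/(-765304) - 453636) = 1/(988947*(-1/765304) - 453636) = 1/(-988947/765304 - 453636) = 1/(-347170434291/765304) = -765304/347170434291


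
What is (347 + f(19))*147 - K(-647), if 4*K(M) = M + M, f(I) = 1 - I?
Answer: 97373/2 ≈ 48687.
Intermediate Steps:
K(M) = M/2 (K(M) = (M + M)/4 = (2*M)/4 = M/2)
(347 + f(19))*147 - K(-647) = (347 + (1 - 1*19))*147 - (-647)/2 = (347 + (1 - 19))*147 - 1*(-647/2) = (347 - 18)*147 + 647/2 = 329*147 + 647/2 = 48363 + 647/2 = 97373/2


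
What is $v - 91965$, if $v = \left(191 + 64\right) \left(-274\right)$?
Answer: $-161835$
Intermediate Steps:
$v = -69870$ ($v = 255 \left(-274\right) = -69870$)
$v - 91965 = -69870 - 91965 = -161835$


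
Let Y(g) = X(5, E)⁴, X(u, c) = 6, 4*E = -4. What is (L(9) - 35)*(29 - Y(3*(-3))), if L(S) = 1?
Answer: 43078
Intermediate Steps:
E = -1 (E = (¼)*(-4) = -1)
Y(g) = 1296 (Y(g) = 6⁴ = 1296)
(L(9) - 35)*(29 - Y(3*(-3))) = (1 - 35)*(29 - 1*1296) = -34*(29 - 1296) = -34*(-1267) = 43078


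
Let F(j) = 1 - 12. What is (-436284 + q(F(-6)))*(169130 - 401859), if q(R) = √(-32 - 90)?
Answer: 101535939036 - 232729*I*√122 ≈ 1.0154e+11 - 2.5706e+6*I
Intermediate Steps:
F(j) = -11
q(R) = I*√122 (q(R) = √(-122) = I*√122)
(-436284 + q(F(-6)))*(169130 - 401859) = (-436284 + I*√122)*(169130 - 401859) = (-436284 + I*√122)*(-232729) = 101535939036 - 232729*I*√122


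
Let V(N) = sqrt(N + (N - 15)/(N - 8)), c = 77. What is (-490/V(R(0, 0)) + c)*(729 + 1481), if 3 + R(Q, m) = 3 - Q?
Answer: 170170 - 433160*sqrt(30)/3 ≈ -6.2067e+5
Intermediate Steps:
R(Q, m) = -Q (R(Q, m) = -3 + (3 - Q) = -Q)
V(N) = sqrt(N + (-15 + N)/(-8 + N))
(-490/V(R(0, 0)) + c)*(729 + 1481) = (-490*1/(sqrt(-1/(-8 - 1*0))*sqrt(15 - (-1*0)*(-8 - 1*0))) + 77)*(729 + 1481) = (-490*1/(sqrt(-1/(-8 + 0))*sqrt(15 + 0*(-8 + 0))) + 77)*2210 = (-490*sqrt(15)/(15*sqrt(-1/(-8))) + 77)*2210 = (-490*2*sqrt(30)/15 + 77)*2210 = (-196*sqrt(30)/3 + 77)*2210 = (77 - 196*sqrt(30)/3)*2210 = 170170 - 433160*sqrt(30)/3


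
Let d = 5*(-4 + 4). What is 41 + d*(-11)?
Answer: 41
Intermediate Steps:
d = 0 (d = 5*0 = 0)
41 + d*(-11) = 41 + 0*(-11) = 41 + 0 = 41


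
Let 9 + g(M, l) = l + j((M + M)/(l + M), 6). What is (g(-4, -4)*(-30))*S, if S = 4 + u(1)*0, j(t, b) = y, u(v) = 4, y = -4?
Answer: 2040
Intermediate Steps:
j(t, b) = -4
g(M, l) = -13 + l (g(M, l) = -9 + (l - 4) = -9 + (-4 + l) = -13 + l)
S = 4 (S = 4 + 4*0 = 4 + 0 = 4)
(g(-4, -4)*(-30))*S = ((-13 - 4)*(-30))*4 = -17*(-30)*4 = 510*4 = 2040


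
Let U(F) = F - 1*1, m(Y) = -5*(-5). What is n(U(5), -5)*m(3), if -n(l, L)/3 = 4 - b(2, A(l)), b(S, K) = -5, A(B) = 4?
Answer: -675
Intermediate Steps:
m(Y) = 25
U(F) = -1 + F (U(F) = F - 1 = -1 + F)
n(l, L) = -27 (n(l, L) = -3*(4 - 1*(-5)) = -3*(4 + 5) = -3*9 = -27)
n(U(5), -5)*m(3) = -27*25 = -675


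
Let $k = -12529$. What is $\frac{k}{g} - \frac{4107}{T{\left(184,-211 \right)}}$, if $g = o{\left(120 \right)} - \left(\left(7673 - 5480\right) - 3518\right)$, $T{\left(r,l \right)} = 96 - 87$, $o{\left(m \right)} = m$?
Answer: $- \frac{118576}{255} \approx -465.0$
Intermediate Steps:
$T{\left(r,l \right)} = 9$
$g = 1445$ ($g = 120 - \left(\left(7673 - 5480\right) - 3518\right) = 120 - \left(2193 - 3518\right) = 120 - -1325 = 120 + 1325 = 1445$)
$\frac{k}{g} - \frac{4107}{T{\left(184,-211 \right)}} = - \frac{12529}{1445} - \frac{4107}{9} = \left(-12529\right) \frac{1}{1445} - \frac{1369}{3} = - \frac{737}{85} - \frac{1369}{3} = - \frac{118576}{255}$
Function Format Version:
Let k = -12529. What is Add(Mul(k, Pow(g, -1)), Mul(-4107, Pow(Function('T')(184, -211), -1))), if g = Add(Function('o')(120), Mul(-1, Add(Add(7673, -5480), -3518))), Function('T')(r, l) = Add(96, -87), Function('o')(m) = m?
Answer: Rational(-118576, 255) ≈ -465.00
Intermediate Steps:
Function('T')(r, l) = 9
g = 1445 (g = Add(120, Mul(-1, Add(Add(7673, -5480), -3518))) = Add(120, Mul(-1, Add(2193, -3518))) = Add(120, Mul(-1, -1325)) = Add(120, 1325) = 1445)
Add(Mul(k, Pow(g, -1)), Mul(-4107, Pow(Function('T')(184, -211), -1))) = Add(Mul(-12529, Pow(1445, -1)), Mul(-4107, Pow(9, -1))) = Add(Mul(-12529, Rational(1, 1445)), Mul(-4107, Rational(1, 9))) = Add(Rational(-737, 85), Rational(-1369, 3)) = Rational(-118576, 255)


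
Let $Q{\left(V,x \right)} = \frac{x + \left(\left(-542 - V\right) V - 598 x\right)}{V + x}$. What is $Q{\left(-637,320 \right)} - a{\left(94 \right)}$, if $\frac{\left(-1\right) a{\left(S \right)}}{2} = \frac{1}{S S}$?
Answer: $\frac{1111370307}{1400506} \approx 793.55$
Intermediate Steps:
$a{\left(S \right)} = - \frac{2}{S^{2}}$ ($a{\left(S \right)} = - \frac{2}{S S} = - \frac{2}{S^{2}}$)
$Q{\left(V,x \right)} = \frac{- 597 x + V \left(-542 - V\right)}{V + x}$ ($Q{\left(V,x \right)} = \frac{x + \left(V \left(-542 - V\right) - 598 x\right)}{V + x} = \frac{x + \left(- 598 x + V \left(-542 - V\right)\right)}{V + x} = \frac{- 597 x + V \left(-542 - V\right)}{V + x}$)
$Q{\left(-637,320 \right)} - a{\left(94 \right)} = \frac{- \left(-637\right)^{2} - 191040 - -345254}{-637 + 320} - - \frac{2}{8836} = \frac{\left(-1\right) 405769 - 191040 + 345254}{-317} - \left(-2\right) \frac{1}{8836} = - \frac{-405769 - 191040 + 345254}{317} - - \frac{1}{4418} = \left(- \frac{1}{317}\right) \left(-251555\right) + \frac{1}{4418} = \frac{251555}{317} + \frac{1}{4418} = \frac{1111370307}{1400506}$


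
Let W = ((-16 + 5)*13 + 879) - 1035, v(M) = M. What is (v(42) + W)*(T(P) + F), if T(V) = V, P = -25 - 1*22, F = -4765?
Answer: 1236684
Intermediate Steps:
P = -47 (P = -25 - 22 = -47)
W = -299 (W = (-11*13 + 879) - 1035 = (-143 + 879) - 1035 = 736 - 1035 = -299)
(v(42) + W)*(T(P) + F) = (42 - 299)*(-47 - 4765) = -257*(-4812) = 1236684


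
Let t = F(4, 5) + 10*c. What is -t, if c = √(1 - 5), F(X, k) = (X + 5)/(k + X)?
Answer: -1 - 20*I ≈ -1.0 - 20.0*I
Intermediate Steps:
F(X, k) = (5 + X)/(X + k)
c = 2*I (c = √(-4) = 2*I ≈ 2.0*I)
t = 1 + 20*I (t = (5 + 4)/(4 + 5) + 10*(2*I) = 9/9 + 20*I = (⅑)*9 + 20*I = 1 + 20*I ≈ 1.0 + 20.0*I)
-t = -(1 + 20*I) = -1 - 20*I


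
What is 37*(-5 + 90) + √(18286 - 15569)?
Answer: 3145 + √2717 ≈ 3197.1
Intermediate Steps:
37*(-5 + 90) + √(18286 - 15569) = 37*85 + √2717 = 3145 + √2717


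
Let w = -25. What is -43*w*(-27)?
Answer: -29025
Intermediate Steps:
-43*w*(-27) = -43*(-25)*(-27) = 1075*(-27) = -29025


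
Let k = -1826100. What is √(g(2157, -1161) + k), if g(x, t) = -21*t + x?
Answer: I*√1799562 ≈ 1341.5*I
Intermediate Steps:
g(x, t) = x - 21*t
√(g(2157, -1161) + k) = √((2157 - 21*(-1161)) - 1826100) = √((2157 + 24381) - 1826100) = √(26538 - 1826100) = √(-1799562) = I*√1799562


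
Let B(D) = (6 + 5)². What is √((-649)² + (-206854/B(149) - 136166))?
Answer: √34282381/11 ≈ 532.28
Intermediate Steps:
B(D) = 121 (B(D) = 11² = 121)
√((-649)² + (-206854/B(149) - 136166)) = √((-649)² + (-206854/121 - 136166)) = √(421201 + (-206854*1/121 - 136166)) = √(421201 + (-206854/121 - 136166)) = √(421201 - 16682940/121) = √(34282381/121) = √34282381/11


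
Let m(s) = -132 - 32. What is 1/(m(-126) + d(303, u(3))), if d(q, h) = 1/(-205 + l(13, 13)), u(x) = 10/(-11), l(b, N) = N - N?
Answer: -205/33621 ≈ -0.0060974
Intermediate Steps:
l(b, N) = 0
u(x) = -10/11 (u(x) = 10*(-1/11) = -10/11)
m(s) = -164
d(q, h) = -1/205 (d(q, h) = 1/(-205 + 0) = 1/(-205) = -1/205)
1/(m(-126) + d(303, u(3))) = 1/(-164 - 1/205) = 1/(-33621/205) = -205/33621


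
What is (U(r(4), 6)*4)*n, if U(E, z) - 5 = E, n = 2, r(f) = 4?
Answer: 72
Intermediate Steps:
U(E, z) = 5 + E
(U(r(4), 6)*4)*n = ((5 + 4)*4)*2 = (9*4)*2 = 36*2 = 72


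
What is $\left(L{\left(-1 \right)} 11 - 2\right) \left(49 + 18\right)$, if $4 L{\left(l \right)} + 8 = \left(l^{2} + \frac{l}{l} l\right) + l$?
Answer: $- \frac{7169}{4} \approx -1792.3$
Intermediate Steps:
$L{\left(l \right)} = -2 + \frac{l}{2} + \frac{l^{2}}{4}$ ($L{\left(l \right)} = -2 + \frac{\left(l^{2} + \frac{l}{l} l\right) + l}{4} = -2 + \frac{\left(l^{2} + 1 l\right) + l}{4} = -2 + \frac{\left(l^{2} + l\right) + l}{4} = -2 + \frac{\left(l + l^{2}\right) + l}{4} = -2 + \frac{l^{2} + 2 l}{4} = -2 + \left(\frac{l}{2} + \frac{l^{2}}{4}\right) = -2 + \frac{l}{2} + \frac{l^{2}}{4}$)
$\left(L{\left(-1 \right)} 11 - 2\right) \left(49 + 18\right) = \left(\left(-2 + \frac{1}{2} \left(-1\right) + \frac{\left(-1\right)^{2}}{4}\right) 11 - 2\right) \left(49 + 18\right) = \left(\left(-2 - \frac{1}{2} + \frac{1}{4} \cdot 1\right) 11 - 2\right) 67 = \left(\left(-2 - \frac{1}{2} + \frac{1}{4}\right) 11 - 2\right) 67 = \left(\left(- \frac{9}{4}\right) 11 - 2\right) 67 = \left(- \frac{99}{4} - 2\right) 67 = \left(- \frac{107}{4}\right) 67 = - \frac{7169}{4}$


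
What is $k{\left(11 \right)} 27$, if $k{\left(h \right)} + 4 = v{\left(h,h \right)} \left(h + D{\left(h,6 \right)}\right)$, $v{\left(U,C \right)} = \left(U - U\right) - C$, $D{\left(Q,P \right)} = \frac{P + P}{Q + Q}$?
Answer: $-3537$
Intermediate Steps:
$D{\left(Q,P \right)} = \frac{P}{Q}$ ($D{\left(Q,P \right)} = \frac{2 P}{2 Q} = 2 P \frac{1}{2 Q} = \frac{P}{Q}$)
$v{\left(U,C \right)} = - C$ ($v{\left(U,C \right)} = 0 - C = - C$)
$k{\left(h \right)} = -4 - h \left(h + \frac{6}{h}\right)$ ($k{\left(h \right)} = -4 + - h \left(h + \frac{6}{h}\right) = -4 - h \left(h + \frac{6}{h}\right)$)
$k{\left(11 \right)} 27 = \left(-10 - 11^{2}\right) 27 = \left(-10 - 121\right) 27 = \left(-131\right) 27 = -3537$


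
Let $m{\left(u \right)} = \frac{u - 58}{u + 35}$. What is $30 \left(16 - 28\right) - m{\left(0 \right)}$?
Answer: $- \frac{12542}{35} \approx -358.34$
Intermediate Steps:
$m{\left(u \right)} = \frac{-58 + u}{35 + u}$
$30 \left(16 - 28\right) - m{\left(0 \right)} = 30 \left(16 - 28\right) - \frac{-58 + 0}{35 + 0} = 30 \left(-12\right) - \frac{1}{35} \left(-58\right) = -360 - \frac{1}{35} \left(-58\right) = -360 - - \frac{58}{35} = -360 + \frac{58}{35} = - \frac{12542}{35}$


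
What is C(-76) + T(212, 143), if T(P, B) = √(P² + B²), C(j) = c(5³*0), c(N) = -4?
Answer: -4 + √65393 ≈ 251.72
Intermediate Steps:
C(j) = -4
T(P, B) = √(B² + P²)
C(-76) + T(212, 143) = -4 + √(143² + 212²) = -4 + √(20449 + 44944) = -4 + √65393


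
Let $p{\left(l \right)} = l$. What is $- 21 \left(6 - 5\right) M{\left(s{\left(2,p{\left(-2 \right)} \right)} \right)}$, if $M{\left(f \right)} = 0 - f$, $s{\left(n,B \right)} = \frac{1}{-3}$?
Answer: $-7$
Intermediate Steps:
$s{\left(n,B \right)} = - \frac{1}{3}$
$M{\left(f \right)} = - f$
$- 21 \left(6 - 5\right) M{\left(s{\left(2,p{\left(-2 \right)} \right)} \right)} = - 21 \left(6 - 5\right) \left(\left(-1\right) \left(- \frac{1}{3}\right)\right) = \left(-21\right) 1 \cdot \frac{1}{3} = \left(-21\right) \frac{1}{3} = -7$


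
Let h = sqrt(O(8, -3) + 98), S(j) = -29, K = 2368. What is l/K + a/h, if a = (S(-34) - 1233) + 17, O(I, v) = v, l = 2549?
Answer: 2549/2368 - 249*sqrt(95)/19 ≈ -126.66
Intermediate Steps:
a = -1245 (a = (-29 - 1233) + 17 = -1262 + 17 = -1245)
h = sqrt(95) (h = sqrt(-3 + 98) = sqrt(95) ≈ 9.7468)
l/K + a/h = 2549/2368 - 1245*sqrt(95)/95 = 2549*(1/2368) - 249*sqrt(95)/19 = 2549/2368 - 249*sqrt(95)/19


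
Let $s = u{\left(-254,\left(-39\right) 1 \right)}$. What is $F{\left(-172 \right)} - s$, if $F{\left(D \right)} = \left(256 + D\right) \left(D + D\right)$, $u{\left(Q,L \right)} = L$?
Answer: $-28857$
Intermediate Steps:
$F{\left(D \right)} = 2 D \left(256 + D\right)$ ($F{\left(D \right)} = \left(256 + D\right) 2 D = 2 D \left(256 + D\right)$)
$s = -39$ ($s = \left(-39\right) 1 = -39$)
$F{\left(-172 \right)} - s = 2 \left(-172\right) \left(256 - 172\right) - -39 = 2 \left(-172\right) 84 + 39 = -28896 + 39 = -28857$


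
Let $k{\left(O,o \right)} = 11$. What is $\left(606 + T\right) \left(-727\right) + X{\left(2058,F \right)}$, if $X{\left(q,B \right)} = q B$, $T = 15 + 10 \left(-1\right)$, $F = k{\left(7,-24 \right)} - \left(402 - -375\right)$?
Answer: $-2020625$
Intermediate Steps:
$F = -766$ ($F = 11 - \left(402 - -375\right) = 11 - \left(402 + 375\right) = 11 - 777 = -766$)
$T = 5$ ($T = 15 - 10 = 5$)
$X{\left(q,B \right)} = B q$
$\left(606 + T\right) \left(-727\right) + X{\left(2058,F \right)} = \left(606 + 5\right) \left(-727\right) - 1576428 = 611 \left(-727\right) - 1576428 = -444197 - 1576428 = -2020625$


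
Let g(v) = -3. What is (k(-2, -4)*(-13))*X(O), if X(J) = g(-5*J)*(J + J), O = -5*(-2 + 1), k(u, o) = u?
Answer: -780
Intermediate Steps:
O = 5 (O = -5*(-1) = 5)
X(J) = -6*J (X(J) = -3*(J + J) = -6*J)
(k(-2, -4)*(-13))*X(O) = (-2*(-13))*(-6*5) = 26*(-30) = -780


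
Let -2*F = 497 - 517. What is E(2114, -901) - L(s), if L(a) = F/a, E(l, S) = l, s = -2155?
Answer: 911136/431 ≈ 2114.0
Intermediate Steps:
F = 10 (F = -(497 - 517)/2 = -½*(-20) = 10)
L(a) = 10/a
E(2114, -901) - L(s) = 2114 - 10/(-2155) = 2114 - 10*(-1)/2155 = 2114 - 1*(-2/431) = 2114 + 2/431 = 911136/431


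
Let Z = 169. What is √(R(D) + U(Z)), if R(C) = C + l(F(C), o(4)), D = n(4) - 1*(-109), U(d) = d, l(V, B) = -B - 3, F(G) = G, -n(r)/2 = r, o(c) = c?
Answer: √263 ≈ 16.217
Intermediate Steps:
n(r) = -2*r
l(V, B) = -3 - B
D = 101 (D = -2*4 - 1*(-109) = -8 + 109 = 101)
R(C) = -7 + C (R(C) = C + (-3 - 1*4) = C + (-3 - 4) = C - 7 = -7 + C)
√(R(D) + U(Z)) = √((-7 + 101) + 169) = √(94 + 169) = √263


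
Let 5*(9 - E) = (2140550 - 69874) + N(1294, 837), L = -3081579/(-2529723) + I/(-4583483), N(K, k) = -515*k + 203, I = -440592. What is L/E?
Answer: -25398234459455/6337714332226682937 ≈ -4.0075e-6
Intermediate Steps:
N(K, k) = 203 - 515*k
L = 5079646891891/3864980788403 (L = -3081579/(-2529723) - 440592/(-4583483) = -3081579*(-1/2529723) - 440592*(-1/4583483) = 1027193/843241 + 440592/4583483 = 5079646891891/3864980788403 ≈ 1.3143)
E = -1639779/5 (E = 9 - ((2140550 - 69874) + (203 - 515*837))/5 = 9 - (2070676 + (203 - 431055))/5 = 9 - (2070676 - 430852)/5 = 9 - 1/5*1639824 = 9 - 1639824/5 = -1639779/5 ≈ -3.2796e+5)
L/E = 5079646891891/(3864980788403*(-1639779/5)) = (5079646891891/3864980788403)*(-5/1639779) = -25398234459455/6337714332226682937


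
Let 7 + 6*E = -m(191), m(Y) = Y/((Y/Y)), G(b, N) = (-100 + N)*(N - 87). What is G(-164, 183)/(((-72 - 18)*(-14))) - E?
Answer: 4129/105 ≈ 39.324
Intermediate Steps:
G(b, N) = (-100 + N)*(-87 + N)
m(Y) = Y (m(Y) = Y/1 = Y*1 = Y)
E = -33 (E = -7/6 + (-1*191)/6 = -7/6 + (⅙)*(-191) = -7/6 - 191/6 = -33)
G(-164, 183)/(((-72 - 18)*(-14))) - E = (8700 + 183² - 187*183)/(((-72 - 18)*(-14))) - 1*(-33) = (8700 + 33489 - 34221)/((-90*(-14))) + 33 = 7968/1260 + 33 = 7968*(1/1260) + 33 = 664/105 + 33 = 4129/105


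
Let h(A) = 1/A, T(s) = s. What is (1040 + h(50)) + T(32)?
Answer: 53601/50 ≈ 1072.0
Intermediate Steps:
(1040 + h(50)) + T(32) = (1040 + 1/50) + 32 = 52001/50 + 32 = 53601/50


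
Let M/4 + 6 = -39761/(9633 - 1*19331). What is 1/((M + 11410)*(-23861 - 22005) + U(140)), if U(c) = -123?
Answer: -4849/2535942560803 ≈ -1.9121e-9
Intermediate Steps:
M = -36854/4849 (M = -24 + 4*(-39761/(9633 - 1*19331)) = -24 + 4*(-39761/(9633 - 19331)) = -24 + 4*(-39761/(-9698)) = -24 + 4*(-39761*(-1/9698)) = -24 + 4*(39761/9698) = -24 + 79522/4849 = -36854/4849 ≈ -7.6003)
1/((M + 11410)*(-23861 - 22005) + U(140)) = 1/((-36854/4849 + 11410)*(-23861 - 22005) - 123) = 1/((55290236/4849)*(-45866) - 123) = 1/(-2535941964376/4849 - 123) = 1/(-2535942560803/4849) = -4849/2535942560803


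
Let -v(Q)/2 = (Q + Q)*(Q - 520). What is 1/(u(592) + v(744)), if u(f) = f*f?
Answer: -1/316160 ≈ -3.1630e-6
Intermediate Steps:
u(f) = f²
v(Q) = -4*Q*(-520 + Q) (v(Q) = -2*(Q + Q)*(Q - 520) = -2*2*Q*(-520 + Q) = -4*Q*(-520 + Q))
1/(u(592) + v(744)) = 1/(592² + 4*744*(520 - 1*744)) = 1/(350464 + 4*744*(520 - 744)) = 1/(350464 + 4*744*(-224)) = 1/(350464 - 666624) = 1/(-316160) = -1/316160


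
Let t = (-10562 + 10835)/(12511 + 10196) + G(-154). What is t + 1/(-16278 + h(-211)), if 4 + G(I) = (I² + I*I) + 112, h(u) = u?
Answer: 5933242650070/124805241 ≈ 47540.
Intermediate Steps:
G(I) = 108 + 2*I² (G(I) = -4 + ((I² + I*I) + 112) = -4 + ((I² + I²) + 112) = -4 + (2*I² + 112) = -4 + (112 + 2*I²) = 108 + 2*I²)
t = 359830351/7569 (t = (-10562 + 10835)/(12511 + 10196) + (108 + 2*(-154)²) = 273/22707 + (108 + 2*23716) = 273*(1/22707) + (108 + 47432) = 91/7569 + 47540 = 359830351/7569 ≈ 47540.)
t + 1/(-16278 + h(-211)) = 359830351/7569 + 1/(-16278 - 211) = 359830351/7569 + 1/(-16489) = 359830351/7569 - 1/16489 = 5933242650070/124805241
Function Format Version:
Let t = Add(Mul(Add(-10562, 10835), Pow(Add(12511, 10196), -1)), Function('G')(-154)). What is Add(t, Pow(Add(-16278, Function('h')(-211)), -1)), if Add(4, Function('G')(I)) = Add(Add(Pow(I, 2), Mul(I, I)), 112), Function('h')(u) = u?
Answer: Rational(5933242650070, 124805241) ≈ 47540.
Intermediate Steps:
Function('G')(I) = Add(108, Mul(2, Pow(I, 2))) (Function('G')(I) = Add(-4, Add(Add(Pow(I, 2), Mul(I, I)), 112)) = Add(-4, Add(Add(Pow(I, 2), Pow(I, 2)), 112)) = Add(-4, Add(Mul(2, Pow(I, 2)), 112)) = Add(-4, Add(112, Mul(2, Pow(I, 2)))) = Add(108, Mul(2, Pow(I, 2))))
t = Rational(359830351, 7569) (t = Add(Mul(Add(-10562, 10835), Pow(Add(12511, 10196), -1)), Add(108, Mul(2, Pow(-154, 2)))) = Add(Mul(273, Pow(22707, -1)), Add(108, Mul(2, 23716))) = Add(Mul(273, Rational(1, 22707)), Add(108, 47432)) = Add(Rational(91, 7569), 47540) = Rational(359830351, 7569) ≈ 47540.)
Add(t, Pow(Add(-16278, Function('h')(-211)), -1)) = Add(Rational(359830351, 7569), Pow(Add(-16278, -211), -1)) = Add(Rational(359830351, 7569), Pow(-16489, -1)) = Add(Rational(359830351, 7569), Rational(-1, 16489)) = Rational(5933242650070, 124805241)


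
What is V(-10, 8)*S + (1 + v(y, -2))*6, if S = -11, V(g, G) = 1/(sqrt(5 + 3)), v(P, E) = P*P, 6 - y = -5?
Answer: 732 - 11*sqrt(2)/4 ≈ 728.11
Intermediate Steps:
y = 11 (y = 6 - 1*(-5) = 6 + 5 = 11)
v(P, E) = P**2
V(g, G) = sqrt(2)/4 (V(g, G) = 1/(sqrt(8)) = 1/(2*sqrt(2)) = sqrt(2)/4)
V(-10, 8)*S + (1 + v(y, -2))*6 = (sqrt(2)/4)*(-11) + (1 + 11**2)*6 = -11*sqrt(2)/4 + (1 + 121)*6 = -11*sqrt(2)/4 + 122*6 = -11*sqrt(2)/4 + 732 = 732 - 11*sqrt(2)/4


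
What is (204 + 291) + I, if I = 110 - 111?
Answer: 494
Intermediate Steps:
I = -1
(204 + 291) + I = (204 + 291) - 1 = 495 - 1 = 494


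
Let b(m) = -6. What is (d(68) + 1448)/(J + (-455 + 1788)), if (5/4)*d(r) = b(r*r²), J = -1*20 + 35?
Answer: 1804/1685 ≈ 1.0706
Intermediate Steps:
J = 15 (J = -20 + 35 = 15)
d(r) = -24/5 (d(r) = (⅘)*(-6) = -24/5)
(d(68) + 1448)/(J + (-455 + 1788)) = (-24/5 + 1448)/(15 + (-455 + 1788)) = 7216/(5*(15 + 1333)) = (7216/5)/1348 = (7216/5)*(1/1348) = 1804/1685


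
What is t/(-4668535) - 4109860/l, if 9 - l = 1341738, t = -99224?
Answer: 19320156973396/6263908797015 ≈ 3.0844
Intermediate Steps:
l = -1341729 (l = 9 - 1*1341738 = 9 - 1341738 = -1341729)
t/(-4668535) - 4109860/l = -99224/(-4668535) - 4109860/(-1341729) = -99224*(-1/4668535) - 4109860*(-1/1341729) = 99224/4668535 + 4109860/1341729 = 19320156973396/6263908797015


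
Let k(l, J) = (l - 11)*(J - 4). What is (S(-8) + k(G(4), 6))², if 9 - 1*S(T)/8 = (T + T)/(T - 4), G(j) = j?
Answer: 20164/9 ≈ 2240.4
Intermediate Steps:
k(l, J) = (-11 + l)*(-4 + J)
S(T) = 72 - 16*T/(-4 + T) (S(T) = 72 - 8*(T + T)/(T - 4) = 72 - 8*2*T/(-4 + T) = 72 - 16*T/(-4 + T))
(S(-8) + k(G(4), 6))² = (8*(-36 + 7*(-8))/(-4 - 8) + (44 - 11*6 - 4*4 + 6*4))² = (8*(-36 - 56)/(-12) + (44 - 66 - 16 + 24))² = (8*(-1/12)*(-92) - 14)² = (184/3 - 14)² = (142/3)² = 20164/9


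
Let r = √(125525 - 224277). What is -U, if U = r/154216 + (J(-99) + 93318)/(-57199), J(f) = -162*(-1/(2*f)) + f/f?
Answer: 1026500/629189 - I*√1543/19277 ≈ 1.6315 - 0.0020377*I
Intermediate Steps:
J(f) = 1 + 81/f (J(f) = -162*(-1/(2*f)) + 1 = -(-81)/f + 1 = 81/f + 1 = 1 + 81/f)
r = 8*I*√1543 (r = √(-98752) = 8*I*√1543 ≈ 314.25*I)
U = -1026500/629189 + I*√1543/19277 (U = (8*I*√1543)/154216 + ((81 - 99)/(-99) + 93318)/(-57199) = (8*I*√1543)*(1/154216) + (-1/99*(-18) + 93318)*(-1/57199) = I*√1543/19277 + (2/11 + 93318)*(-1/57199) = I*√1543/19277 + (1026500/11)*(-1/57199) = I*√1543/19277 - 1026500/629189 = -1026500/629189 + I*√1543/19277 ≈ -1.6315 + 0.0020377*I)
-U = -(-1026500/629189 + I*√1543/19277) = 1026500/629189 - I*√1543/19277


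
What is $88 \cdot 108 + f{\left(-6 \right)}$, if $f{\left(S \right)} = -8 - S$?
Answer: $9502$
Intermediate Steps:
$88 \cdot 108 + f{\left(-6 \right)} = 88 \cdot 108 - 2 = 9504 + \left(-8 + 6\right) = 9504 - 2 = 9502$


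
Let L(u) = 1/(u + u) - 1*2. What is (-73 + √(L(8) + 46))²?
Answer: (292 - √705)²/16 ≈ 4403.9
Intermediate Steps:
L(u) = -2 + 1/(2*u) (L(u) = 1/(2*u) - 2 = -2 + 1/(2*u))
(-73 + √(L(8) + 46))² = (-73 + √((-2 + (½)/8) + 46))² = (-73 + √((-2 + (½)*(⅛)) + 46))² = (-73 + √((-2 + 1/16) + 46))² = (-73 + √(-31/16 + 46))² = (-73 + √(705/16))² = (-73 + √705/4)²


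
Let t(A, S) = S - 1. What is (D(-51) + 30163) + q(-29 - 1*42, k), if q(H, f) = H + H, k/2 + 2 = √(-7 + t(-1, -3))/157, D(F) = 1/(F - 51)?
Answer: 3062141/102 ≈ 30021.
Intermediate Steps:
t(A, S) = -1 + S
D(F) = 1/(-51 + F)
k = -4 + 2*I*√11/157 (k = -4 + 2*(√(-7 + (-1 - 3))/157) = -4 + 2*(√(-7 - 4)*(1/157)) = -4 + 2*(√(-11)*(1/157)) = -4 + 2*((I*√11)*(1/157)) = -4 + 2*(I*√11/157) = -4 + 2*I*√11/157 ≈ -4.0 + 0.04225*I)
q(H, f) = 2*H
(D(-51) + 30163) + q(-29 - 1*42, k) = (1/(-51 - 51) + 30163) + 2*(-29 - 1*42) = (1/(-102) + 30163) + 2*(-29 - 42) = (-1/102 + 30163) + 2*(-71) = 3076625/102 - 142 = 3062141/102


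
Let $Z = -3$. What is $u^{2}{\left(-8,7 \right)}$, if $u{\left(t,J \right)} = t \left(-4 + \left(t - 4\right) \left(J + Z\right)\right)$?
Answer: $173056$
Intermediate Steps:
$u{\left(t,J \right)} = t \left(-4 + \left(-4 + t\right) \left(-3 + J\right)\right)$ ($u{\left(t,J \right)} = t \left(-4 + \left(t - 4\right) \left(J - 3\right)\right) = t \left(-4 + \left(-4 + t\right) \left(-3 + J\right)\right)$)
$u^{2}{\left(-8,7 \right)} = \left(- 8 \left(8 - 28 - -24 + 7 \left(-8\right)\right)\right)^{2} = \left(- 8 \left(8 - 28 + 24 - 56\right)\right)^{2} = \left(\left(-8\right) \left(-52\right)\right)^{2} = 416^{2} = 173056$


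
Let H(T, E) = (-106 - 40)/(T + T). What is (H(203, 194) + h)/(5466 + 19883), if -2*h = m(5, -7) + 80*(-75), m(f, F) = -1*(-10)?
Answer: 607912/5145847 ≈ 0.11814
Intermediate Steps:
m(f, F) = 10
h = 2995 (h = -(10 + 80*(-75))/2 = -(10 - 6000)/2 = -½*(-5990) = 2995)
H(T, E) = -73/T (H(T, E) = -146*1/(2*T) = -73/T)
(H(203, 194) + h)/(5466 + 19883) = (-73/203 + 2995)/(5466 + 19883) = (-73*1/203 + 2995)/25349 = (-73/203 + 2995)*(1/25349) = (607912/203)*(1/25349) = 607912/5145847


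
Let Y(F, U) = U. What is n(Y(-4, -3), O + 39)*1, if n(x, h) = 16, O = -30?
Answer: 16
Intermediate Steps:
n(Y(-4, -3), O + 39)*1 = 16*1 = 16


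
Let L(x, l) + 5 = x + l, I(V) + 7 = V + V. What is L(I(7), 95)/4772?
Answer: 97/4772 ≈ 0.020327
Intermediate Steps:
I(V) = -7 + 2*V (I(V) = -7 + (V + V) = -7 + 2*V)
L(x, l) = -5 + l + x (L(x, l) = -5 + (x + l) = -5 + (l + x) = -5 + l + x)
L(I(7), 95)/4772 = (-5 + 95 + (-7 + 2*7))/4772 = (-5 + 95 + (-7 + 14))*(1/4772) = (-5 + 95 + 7)*(1/4772) = 97*(1/4772) = 97/4772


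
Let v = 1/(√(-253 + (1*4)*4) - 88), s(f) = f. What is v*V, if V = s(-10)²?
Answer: -8800/7981 - 100*I*√237/7981 ≈ -1.1026 - 0.19289*I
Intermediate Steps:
V = 100 (V = (-10)² = 100)
v = 1/(-88 + I*√237) (v = 1/(√(-253 + 4*4) - 88) = 1/(√(-253 + 16) - 88) = 1/(√(-237) - 88) = 1/(I*√237 - 88) = 1/(-88 + I*√237) ≈ -0.011026 - 0.0019289*I)
v*V = (-88/7981 - I*√237/7981)*100 = -8800/7981 - 100*I*√237/7981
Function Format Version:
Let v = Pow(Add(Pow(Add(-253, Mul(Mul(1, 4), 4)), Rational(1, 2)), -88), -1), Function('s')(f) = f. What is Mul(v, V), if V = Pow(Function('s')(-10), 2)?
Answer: Add(Rational(-8800, 7981), Mul(Rational(-100, 7981), I, Pow(237, Rational(1, 2)))) ≈ Add(-1.1026, Mul(-0.19289, I))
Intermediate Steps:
V = 100 (V = Pow(-10, 2) = 100)
v = Pow(Add(-88, Mul(I, Pow(237, Rational(1, 2)))), -1) (v = Pow(Add(Pow(Add(-253, Mul(4, 4)), Rational(1, 2)), -88), -1) = Pow(Add(Pow(Add(-253, 16), Rational(1, 2)), -88), -1) = Pow(Add(Pow(-237, Rational(1, 2)), -88), -1) = Pow(Add(Mul(I, Pow(237, Rational(1, 2))), -88), -1) = Pow(Add(-88, Mul(I, Pow(237, Rational(1, 2)))), -1) ≈ Add(-0.011026, Mul(-0.0019289, I)))
Mul(v, V) = Mul(Add(Rational(-88, 7981), Mul(Rational(-1, 7981), I, Pow(237, Rational(1, 2)))), 100) = Add(Rational(-8800, 7981), Mul(Rational(-100, 7981), I, Pow(237, Rational(1, 2))))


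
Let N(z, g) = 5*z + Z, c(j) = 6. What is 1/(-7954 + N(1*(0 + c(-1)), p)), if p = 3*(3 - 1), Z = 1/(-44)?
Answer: -44/348657 ≈ -0.00012620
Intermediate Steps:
Z = -1/44 ≈ -0.022727
p = 6 (p = 3*2 = 6)
N(z, g) = -1/44 + 5*z (N(z, g) = 5*z - 1/44 = -1/44 + 5*z)
1/(-7954 + N(1*(0 + c(-1)), p)) = 1/(-7954 + (-1/44 + 5*(1*(0 + 6)))) = 1/(-7954 + (-1/44 + 5*(1*6))) = 1/(-7954 + (-1/44 + 5*6)) = 1/(-7954 + (-1/44 + 30)) = 1/(-7954 + 1319/44) = 1/(-348657/44) = -44/348657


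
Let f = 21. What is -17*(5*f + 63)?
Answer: -2856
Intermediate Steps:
-17*(5*f + 63) = -17*(5*21 + 63) = -17*(105 + 63) = -17*168 = -2856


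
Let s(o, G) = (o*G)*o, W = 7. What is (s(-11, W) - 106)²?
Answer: 549081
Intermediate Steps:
s(o, G) = G*o² (s(o, G) = (G*o)*o = G*o²)
(s(-11, W) - 106)² = (7*(-11)² - 106)² = (7*121 - 106)² = (847 - 106)² = 741² = 549081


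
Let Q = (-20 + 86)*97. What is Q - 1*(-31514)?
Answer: 37916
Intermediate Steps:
Q = 6402 (Q = 66*97 = 6402)
Q - 1*(-31514) = 6402 - 1*(-31514) = 6402 + 31514 = 37916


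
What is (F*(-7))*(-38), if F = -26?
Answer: -6916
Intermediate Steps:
(F*(-7))*(-38) = -26*(-7)*(-38) = 182*(-38) = -6916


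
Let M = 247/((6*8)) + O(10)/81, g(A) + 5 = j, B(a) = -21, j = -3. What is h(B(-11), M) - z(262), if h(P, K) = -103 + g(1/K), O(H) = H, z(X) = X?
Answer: -373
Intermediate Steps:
g(A) = -8 (g(A) = -5 - 3 = -8)
M = 6829/1296 (M = 247/((6*8)) + 10/81 = 247/48 + 10*(1/81) = 247*(1/48) + 10/81 = 247/48 + 10/81 = 6829/1296 ≈ 5.2693)
h(P, K) = -111 (h(P, K) = -103 - 8 = -111)
h(B(-11), M) - z(262) = -111 - 1*262 = -111 - 262 = -373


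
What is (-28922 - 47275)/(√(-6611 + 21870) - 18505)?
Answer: 470008495/114139922 + 25399*√15259/114139922 ≈ 4.1453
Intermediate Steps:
(-28922 - 47275)/(√(-6611 + 21870) - 18505) = -76197/(√15259 - 18505) = -76197/(-18505 + √15259)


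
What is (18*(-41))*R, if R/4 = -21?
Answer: 61992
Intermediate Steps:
R = -84 (R = 4*(-21) = -84)
(18*(-41))*R = (18*(-41))*(-84) = -738*(-84) = 61992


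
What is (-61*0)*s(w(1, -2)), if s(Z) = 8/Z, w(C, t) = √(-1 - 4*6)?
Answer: 0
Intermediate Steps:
w(C, t) = 5*I (w(C, t) = √(-1 - 24) = √(-25) = 5*I)
(-61*0)*s(w(1, -2)) = (-61*0)*(8/((5*I))) = 0*(8*(-I/5)) = 0*(-8*I/5) = 0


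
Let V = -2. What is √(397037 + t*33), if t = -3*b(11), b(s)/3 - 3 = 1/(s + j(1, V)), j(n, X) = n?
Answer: √1584485/2 ≈ 629.38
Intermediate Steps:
b(s) = 9 + 3/(1 + s) (b(s) = 9 + 3/(s + 1) = 9 + 3/(1 + s))
t = -111/4 (t = -9*(4 + 3*11)/(1 + 11) = -9*(4 + 33)/12 = -9*37/12 = -3*37/4 = -111/4 ≈ -27.750)
√(397037 + t*33) = √(397037 - 111/4*33) = √(397037 - 3663/4) = √(1584485/4) = √1584485/2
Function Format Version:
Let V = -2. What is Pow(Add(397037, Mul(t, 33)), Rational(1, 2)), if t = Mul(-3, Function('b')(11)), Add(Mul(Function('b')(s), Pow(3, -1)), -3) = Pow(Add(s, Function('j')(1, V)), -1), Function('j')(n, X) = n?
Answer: Mul(Rational(1, 2), Pow(1584485, Rational(1, 2))) ≈ 629.38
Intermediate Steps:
Function('b')(s) = Add(9, Mul(3, Pow(Add(1, s), -1))) (Function('b')(s) = Add(9, Mul(3, Pow(Add(s, 1), -1))) = Add(9, Mul(3, Pow(Add(1, s), -1))))
t = Rational(-111, 4) (t = Mul(-3, Mul(3, Pow(Add(1, 11), -1), Add(4, Mul(3, 11)))) = Mul(-3, Mul(3, Pow(12, -1), Add(4, 33))) = Mul(-3, Mul(3, Rational(1, 12), 37)) = Mul(-3, Rational(37, 4)) = Rational(-111, 4) ≈ -27.750)
Pow(Add(397037, Mul(t, 33)), Rational(1, 2)) = Pow(Add(397037, Mul(Rational(-111, 4), 33)), Rational(1, 2)) = Pow(Add(397037, Rational(-3663, 4)), Rational(1, 2)) = Pow(Rational(1584485, 4), Rational(1, 2)) = Mul(Rational(1, 2), Pow(1584485, Rational(1, 2)))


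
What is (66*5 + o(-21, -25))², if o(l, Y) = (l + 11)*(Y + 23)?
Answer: 122500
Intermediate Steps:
o(l, Y) = (11 + l)*(23 + Y)
(66*5 + o(-21, -25))² = (66*5 + (253 + 11*(-25) + 23*(-21) - 25*(-21)))² = (330 + (253 - 275 - 483 + 525))² = (330 + 20)² = 350² = 122500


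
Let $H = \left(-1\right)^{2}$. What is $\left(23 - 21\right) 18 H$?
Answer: $36$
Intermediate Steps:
$H = 1$
$\left(23 - 21\right) 18 H = \left(23 - 21\right) 18 \cdot 1 = 2 \cdot 18 \cdot 1 = 36 \cdot 1 = 36$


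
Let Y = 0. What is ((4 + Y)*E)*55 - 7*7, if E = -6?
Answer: -1369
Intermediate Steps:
((4 + Y)*E)*55 - 7*7 = ((4 + 0)*(-6))*55 - 7*7 = (4*(-6))*55 - 49 = -24*55 - 49 = -1320 - 49 = -1369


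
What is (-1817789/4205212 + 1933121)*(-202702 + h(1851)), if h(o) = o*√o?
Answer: -823900705510073913/2102606 + 15047115528205413*√1851/4205212 ≈ -2.3790e+11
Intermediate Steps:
h(o) = o^(3/2)
(-1817789/4205212 + 1933121)*(-202702 + h(1851)) = (-1817789/4205212 + 1933121)*(-202702 + 1851^(3/2)) = (-1817789*1/4205212 + 1933121)*(-202702 + 1851*√1851) = (-1817789/4205212 + 1933121)*(-202702 + 1851*√1851) = 8129181808863*(-202702 + 1851*√1851)/4205212 = -823900705510073913/2102606 + 15047115528205413*√1851/4205212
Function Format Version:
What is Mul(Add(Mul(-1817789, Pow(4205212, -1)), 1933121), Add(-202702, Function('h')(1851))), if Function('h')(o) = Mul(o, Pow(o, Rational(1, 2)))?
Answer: Add(Rational(-823900705510073913, 2102606), Mul(Rational(15047115528205413, 4205212), Pow(1851, Rational(1, 2)))) ≈ -2.3790e+11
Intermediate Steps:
Function('h')(o) = Pow(o, Rational(3, 2))
Mul(Add(Mul(-1817789, Pow(4205212, -1)), 1933121), Add(-202702, Function('h')(1851))) = Mul(Add(Mul(-1817789, Pow(4205212, -1)), 1933121), Add(-202702, Pow(1851, Rational(3, 2)))) = Mul(Add(Mul(-1817789, Rational(1, 4205212)), 1933121), Add(-202702, Mul(1851, Pow(1851, Rational(1, 2))))) = Mul(Add(Rational(-1817789, 4205212), 1933121), Add(-202702, Mul(1851, Pow(1851, Rational(1, 2))))) = Mul(Rational(8129181808863, 4205212), Add(-202702, Mul(1851, Pow(1851, Rational(1, 2))))) = Add(Rational(-823900705510073913, 2102606), Mul(Rational(15047115528205413, 4205212), Pow(1851, Rational(1, 2))))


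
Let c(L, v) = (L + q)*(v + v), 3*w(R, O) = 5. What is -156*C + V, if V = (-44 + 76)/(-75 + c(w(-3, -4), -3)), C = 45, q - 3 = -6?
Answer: -470372/67 ≈ -7020.5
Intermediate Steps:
q = -3 (q = 3 - 6 = -3)
w(R, O) = 5/3 (w(R, O) = (⅓)*5 = 5/3)
c(L, v) = 2*v*(-3 + L) (c(L, v) = (L - 3)*(v + v) = (-3 + L)*(2*v) = 2*v*(-3 + L))
V = -32/67 (V = (-44 + 76)/(-75 + 2*(-3)*(-3 + 5/3)) = 32/(-75 + 2*(-3)*(-4/3)) = 32/(-75 + 8) = 32/(-67) = 32*(-1/67) = -32/67 ≈ -0.47761)
-156*C + V = -156*45 - 32/67 = -7020 - 32/67 = -470372/67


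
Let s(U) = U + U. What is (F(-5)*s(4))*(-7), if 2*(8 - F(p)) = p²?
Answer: 252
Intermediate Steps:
F(p) = 8 - p²/2
s(U) = 2*U
(F(-5)*s(4))*(-7) = ((8 - ½*(-5)²)*(2*4))*(-7) = ((8 - ½*25)*8)*(-7) = ((8 - 25/2)*8)*(-7) = -9/2*8*(-7) = -36*(-7) = 252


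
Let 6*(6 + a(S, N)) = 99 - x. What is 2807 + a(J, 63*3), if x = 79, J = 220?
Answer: 8413/3 ≈ 2804.3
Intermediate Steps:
a(S, N) = -8/3 (a(S, N) = -6 + (99 - 1*79)/6 = -6 + (99 - 79)/6 = -6 + (⅙)*20 = -6 + 10/3 = -8/3)
2807 + a(J, 63*3) = 2807 - 8/3 = 8413/3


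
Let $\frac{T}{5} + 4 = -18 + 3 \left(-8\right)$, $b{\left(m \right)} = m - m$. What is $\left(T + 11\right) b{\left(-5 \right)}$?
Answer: $0$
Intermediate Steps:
$b{\left(m \right)} = 0$
$T = -230$ ($T = -20 + 5 \left(-18 + 3 \left(-8\right)\right) = -20 + 5 \left(-18 - 24\right) = -20 + 5 \left(-42\right) = -20 - 210 = -230$)
$\left(T + 11\right) b{\left(-5 \right)} = \left(-230 + 11\right) 0 = \left(-219\right) 0 = 0$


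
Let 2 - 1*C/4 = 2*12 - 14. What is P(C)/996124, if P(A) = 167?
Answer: 167/996124 ≈ 0.00016765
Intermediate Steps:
C = -32 (C = 8 - 4*(2*12 - 14) = 8 - 4*(24 - 14) = 8 - 4*10 = 8 - 40 = -32)
P(C)/996124 = 167/996124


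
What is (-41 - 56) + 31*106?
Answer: 3189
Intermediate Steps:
(-41 - 56) + 31*106 = -97 + 3286 = 3189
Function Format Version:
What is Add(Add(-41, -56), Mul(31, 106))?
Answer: 3189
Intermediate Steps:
Add(Add(-41, -56), Mul(31, 106)) = Add(-97, 3286) = 3189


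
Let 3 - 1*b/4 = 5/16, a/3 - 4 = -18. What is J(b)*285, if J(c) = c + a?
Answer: -35625/4 ≈ -8906.3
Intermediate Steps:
a = -42 (a = 12 + 3*(-18) = 12 - 54 = -42)
b = 43/4 (b = 12 - 20/16 = 12 - 4*5/16 = 12 - 5/4 = 43/4 ≈ 10.750)
J(c) = -42 + c (J(c) = c - 42 = -42 + c)
J(b)*285 = (-42 + 43/4)*285 = -125/4*285 = -35625/4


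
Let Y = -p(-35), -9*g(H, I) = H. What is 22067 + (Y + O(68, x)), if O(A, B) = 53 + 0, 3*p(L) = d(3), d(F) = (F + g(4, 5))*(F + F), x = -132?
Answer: 199034/9 ≈ 22115.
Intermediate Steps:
g(H, I) = -H/9
d(F) = 2*F*(-4/9 + F) (d(F) = (F - 1/9*4)*(F + F) = (F - 4/9)*(2*F) = (-4/9 + F)*(2*F) = 2*F*(-4/9 + F))
p(L) = 46/9 (p(L) = ((2/9)*3*(-4 + 9*3))/3 = ((2/9)*3*(-4 + 27))/3 = ((2/9)*3*23)/3 = (1/3)*(46/3) = 46/9)
Y = -46/9 (Y = -1*46/9 = -46/9 ≈ -5.1111)
O(A, B) = 53
22067 + (Y + O(68, x)) = 22067 + (-46/9 + 53) = 22067 + 431/9 = 199034/9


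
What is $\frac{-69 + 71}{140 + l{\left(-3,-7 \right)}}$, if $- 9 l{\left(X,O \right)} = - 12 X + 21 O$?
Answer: $\frac{6}{457} \approx 0.013129$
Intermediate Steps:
$l{\left(X,O \right)} = - \frac{7 O}{3} + \frac{4 X}{3}$ ($l{\left(X,O \right)} = - \frac{- 12 X + 21 O}{9} = - \frac{7 O}{3} + \frac{4 X}{3}$)
$\frac{-69 + 71}{140 + l{\left(-3,-7 \right)}} = \frac{-69 + 71}{140 + \left(\left(- \frac{7}{3}\right) \left(-7\right) + \frac{4}{3} \left(-3\right)\right)} = \frac{2}{140 + \left(\frac{49}{3} - 4\right)} = \frac{2}{140 + \frac{37}{3}} = \frac{2}{\frac{457}{3}} = 2 \cdot \frac{3}{457} = \frac{6}{457}$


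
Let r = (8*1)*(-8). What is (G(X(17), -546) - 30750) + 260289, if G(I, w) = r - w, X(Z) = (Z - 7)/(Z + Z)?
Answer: 230021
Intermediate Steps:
r = -64 (r = 8*(-8) = -64)
X(Z) = (-7 + Z)/(2*Z) (X(Z) = (-7 + Z)/((2*Z)) = (-7 + Z)*(1/(2*Z)) = (-7 + Z)/(2*Z))
G(I, w) = -64 - w
(G(X(17), -546) - 30750) + 260289 = ((-64 - 1*(-546)) - 30750) + 260289 = ((-64 + 546) - 30750) + 260289 = (482 - 30750) + 260289 = -30268 + 260289 = 230021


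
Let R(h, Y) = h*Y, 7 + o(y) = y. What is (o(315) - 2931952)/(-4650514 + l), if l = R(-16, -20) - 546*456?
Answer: 1465822/2449585 ≈ 0.59840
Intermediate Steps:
o(y) = -7 + y
R(h, Y) = Y*h
l = -248656 (l = -20*(-16) - 546*456 = 320 - 248976 = -248656)
(o(315) - 2931952)/(-4650514 + l) = ((-7 + 315) - 2931952)/(-4650514 - 248656) = (308 - 2931952)/(-4899170) = -2931644*(-1/4899170) = 1465822/2449585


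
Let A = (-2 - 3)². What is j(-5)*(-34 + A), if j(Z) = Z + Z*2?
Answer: 135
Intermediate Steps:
j(Z) = 3*Z (j(Z) = Z + 2*Z = 3*Z)
A = 25 (A = (-5)² = 25)
j(-5)*(-34 + A) = (3*(-5))*(-34 + 25) = -15*(-9) = 135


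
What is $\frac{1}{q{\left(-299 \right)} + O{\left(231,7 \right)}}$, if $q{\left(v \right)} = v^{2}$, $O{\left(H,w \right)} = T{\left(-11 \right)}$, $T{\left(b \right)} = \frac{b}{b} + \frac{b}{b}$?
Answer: $\frac{1}{89403} \approx 1.1185 \cdot 10^{-5}$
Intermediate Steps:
$T{\left(b \right)} = 2$ ($T{\left(b \right)} = 1 + 1 = 2$)
$O{\left(H,w \right)} = 2$
$\frac{1}{q{\left(-299 \right)} + O{\left(231,7 \right)}} = \frac{1}{\left(-299\right)^{2} + 2} = \frac{1}{89401 + 2} = \frac{1}{89403}$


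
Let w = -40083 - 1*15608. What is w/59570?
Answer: -55691/59570 ≈ -0.93488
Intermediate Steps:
w = -55691 (w = -40083 - 15608 = -55691)
w/59570 = -55691/59570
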